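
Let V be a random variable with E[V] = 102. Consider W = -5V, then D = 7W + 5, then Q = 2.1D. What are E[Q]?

E[Q] = -7486.5

E[W] = (-5)·102 = -510.
E[D] = 7·(-510) + 5 = -3565.
E[Q] = 2.1·(-3565) = -7486.5.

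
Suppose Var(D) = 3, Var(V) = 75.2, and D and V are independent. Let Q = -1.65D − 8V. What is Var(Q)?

Var(Q) = a²·Var(D) + b²·Var(V) + 2ab·covariance of D and V with a = -1.65, b = -8.
Independence gives covariance of D and V = 0.
= (-1.65)²·3 + (-8)²·75.2 + 2·(-1.65)·(-8)·0
= 8.1675 + 4812.8 + 0 = 4820.9675.

Var(Q) = 4820.9675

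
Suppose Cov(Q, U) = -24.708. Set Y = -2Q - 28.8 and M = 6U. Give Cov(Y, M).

Cov(Y, M) = 296.496

Cov(Y, M) = a·c·Cov(Q, U) = (-2)·6·(-24.708) = 296.496. Additive constants drop out.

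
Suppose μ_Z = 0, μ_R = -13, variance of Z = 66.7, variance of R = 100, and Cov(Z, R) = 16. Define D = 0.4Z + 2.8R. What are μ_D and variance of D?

μ_D = 0.4·μ_Z + 2.8·μ_R = 0.4·0 + 2.8·(-13) = -36.4.
variance of D = a²·variance of Z + b²·variance of R + 2ab·Cov(Z, R) with a = 0.4, b = 2.8.
= 0.4²·66.7 + 2.8²·100 + 2·0.4·2.8·16
= 10.672 + 784 + 35.84 = 830.512.

μ_D = -36.4, variance of D = 830.512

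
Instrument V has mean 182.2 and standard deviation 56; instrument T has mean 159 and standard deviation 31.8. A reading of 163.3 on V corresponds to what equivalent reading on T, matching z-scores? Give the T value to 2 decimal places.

z = (163.3 − 182.2)/56 = -0.3375.
T = 159 + z·31.8 = 159 + (163.3 − 182.2)·31.8/56 ≈ 148.27.

T = 148.27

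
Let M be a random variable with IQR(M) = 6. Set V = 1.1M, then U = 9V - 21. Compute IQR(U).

IQR(U) = 59.4

IQR(V) = |1.1|·6 = 6.6.
IQR(U) = |9|·6.6 = 59.4.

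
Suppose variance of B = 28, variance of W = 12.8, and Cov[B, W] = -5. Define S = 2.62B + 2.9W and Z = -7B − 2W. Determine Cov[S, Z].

Cov[S, Z] = -460.06

By bilinearity, Cov[S, Z] = ac·variance of B + bd·variance of W + (ad+bc)·Cov[B, W], with a=2.62, b=2.9, c=-7, d=-2.
ac·variance of B = 2.62·(-7)·28 = -513.52
bd·variance of W = 2.9·(-2)·12.8 = -74.24
(ad+bc)·Cov[B, W] = (-25.54)·(-5) = 127.7
Cov[S, Z] = -513.52 + (-74.24) + 127.7 = -460.06.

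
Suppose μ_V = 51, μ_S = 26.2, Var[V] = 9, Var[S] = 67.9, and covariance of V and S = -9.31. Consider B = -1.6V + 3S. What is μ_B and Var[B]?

μ_B = (-1.6)·μ_V + 3·μ_S = (-1.6)·51 + 3·26.2 = -3.
Var[B] = a²·Var[V] + b²·Var[S] + 2ab·covariance of V and S with a = -1.6, b = 3.
= (-1.6)²·9 + 3²·67.9 + 2·(-1.6)·3·(-9.31)
= 23.04 + 611.1 + 89.376 = 723.516.

μ_B = -3, Var[B] = 723.516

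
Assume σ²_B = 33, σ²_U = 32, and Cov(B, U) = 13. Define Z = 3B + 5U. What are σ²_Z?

σ²_Z = a²·σ²_B + b²·σ²_U + 2ab·Cov(B, U) with a = 3, b = 5.
= 3²·33 + 5²·32 + 2·3·5·13
= 297 + 800 + 390 = 1487.

σ²_Z = 1487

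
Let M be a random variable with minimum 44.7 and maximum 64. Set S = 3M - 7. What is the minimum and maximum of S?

min(S) = 127.1, max(S) = 185

a = 3 > 0, so min(S) = a·min(M)+b = 3·44.7 + (-7) = 127.1 and max(S) = 3·64 + (-7) = 185.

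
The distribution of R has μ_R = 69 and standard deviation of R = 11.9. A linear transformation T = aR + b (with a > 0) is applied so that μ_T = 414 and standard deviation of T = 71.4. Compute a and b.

standard deviation of T = a·standard deviation of R (a > 0), so a = 71.4/11.9 = 6.
μ_T = a·μ_R + b, so b = 414 − 6·69 = 0.

a = 6, b = 0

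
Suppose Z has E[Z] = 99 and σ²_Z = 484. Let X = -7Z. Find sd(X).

sd(X) = 154

X = -7Z is linear with a = -7, b = 0.
sd(Z) = √484 = 22.
sd(X) = |a|·sd(Z) = |-7|·22 = 154.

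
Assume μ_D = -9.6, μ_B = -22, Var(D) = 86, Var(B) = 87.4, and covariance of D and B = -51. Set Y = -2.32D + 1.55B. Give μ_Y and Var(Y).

μ_Y = (-2.32)·μ_D + 1.55·μ_B = (-2.32)·(-9.6) + 1.55·(-22) = -11.828.
Var(Y) = a²·Var(D) + b²·Var(B) + 2ab·covariance of D and B with a = -2.32, b = 1.55.
= (-2.32)²·86 + 1.55²·87.4 + 2·(-2.32)·1.55·(-51)
= 462.8864 + 209.9785 + 366.792 = 1039.6569.

μ_Y = -11.828, Var(Y) = 1039.6569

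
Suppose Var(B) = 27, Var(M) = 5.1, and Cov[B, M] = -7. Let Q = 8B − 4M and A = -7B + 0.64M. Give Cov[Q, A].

Cov[Q, A] = -1756.896

By bilinearity, Cov[Q, A] = ac·Var(B) + bd·Var(M) + (ad+bc)·Cov[B, M], with a=8, b=-4, c=-7, d=0.64.
ac·Var(B) = 8·(-7)·27 = -1512
bd·Var(M) = (-4)·0.64·5.1 = -13.056
(ad+bc)·Cov[B, M] = (33.12)·(-7) = -231.84
Cov[Q, A] = -1512 + (-13.056) + (-231.84) = -1756.896.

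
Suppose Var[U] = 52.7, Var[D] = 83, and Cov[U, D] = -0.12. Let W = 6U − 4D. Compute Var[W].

Var[W] = a²·Var[U] + b²·Var[D] + 2ab·Cov[U, D] with a = 6, b = -4.
= 6²·52.7 + (-4)²·83 + 2·6·(-4)·(-0.12)
= 1897.2 + 1328 + 5.76 = 3230.96.

Var[W] = 3230.96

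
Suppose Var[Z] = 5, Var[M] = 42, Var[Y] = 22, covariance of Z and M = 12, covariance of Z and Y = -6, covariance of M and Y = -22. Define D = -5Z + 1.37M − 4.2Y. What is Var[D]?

Var[D] = 428.6858

Var[D] = a²·Var[Z] + b²·Var[M] + c²·Var[Y] + 2ab·covariance of Z and M + 2ac·covariance of Z and Y + 2bc·covariance of M and Y, with a = -5, b = 1.37, c = -4.2.
= 125 + 78.8298 + 388.08 + (-164.4) + (-252) + 253.176
= 428.6858.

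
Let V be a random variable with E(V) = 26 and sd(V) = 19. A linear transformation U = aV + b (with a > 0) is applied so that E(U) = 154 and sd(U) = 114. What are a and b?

a = 6, b = -2

sd(U) = a·sd(V) (a > 0), so a = 114/19 = 6.
E(U) = a·E(V) + b, so b = 154 − 6·26 = -2.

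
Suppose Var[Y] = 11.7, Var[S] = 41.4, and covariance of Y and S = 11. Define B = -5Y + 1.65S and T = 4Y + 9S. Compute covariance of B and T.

covariance of B and T = -41.61

By bilinearity, covariance of B and T = ac·Var[Y] + bd·Var[S] + (ad+bc)·covariance of Y and S, with a=-5, b=1.65, c=4, d=9.
ac·Var[Y] = (-5)·4·11.7 = -234
bd·Var[S] = 1.65·9·41.4 = 614.79
(ad+bc)·covariance of Y and S = (-38.4)·11 = -422.4
covariance of B and T = -234 + 614.79 + (-422.4) = -41.61.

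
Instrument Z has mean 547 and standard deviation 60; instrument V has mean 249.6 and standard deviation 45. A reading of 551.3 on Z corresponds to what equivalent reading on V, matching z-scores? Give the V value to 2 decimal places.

V = 252.83

z = (551.3 − 547)/60 ≈ 0.0717.
V = 249.6 + z·45 = 249.6 + (551.3 − 547)·45/60 ≈ 252.83.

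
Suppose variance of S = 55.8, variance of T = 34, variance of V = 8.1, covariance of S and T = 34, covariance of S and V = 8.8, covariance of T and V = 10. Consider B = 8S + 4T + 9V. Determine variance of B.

variance of B = a²·variance of S + b²·variance of T + c²·variance of V + 2ab·covariance of S and T + 2ac·covariance of S and V + 2bc·covariance of T and V, with a = 8, b = 4, c = 9.
= 3571.2 + 544 + 656.1 + 2176 + 1267.2 + 720
= 8934.5.

variance of B = 8934.5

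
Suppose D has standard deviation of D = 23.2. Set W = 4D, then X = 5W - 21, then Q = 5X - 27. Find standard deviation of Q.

standard deviation of W = |4|·23.2 = 92.8.
standard deviation of X = |5|·92.8 = 464.
standard deviation of Q = |5|·464 = 2320.

standard deviation of Q = 2320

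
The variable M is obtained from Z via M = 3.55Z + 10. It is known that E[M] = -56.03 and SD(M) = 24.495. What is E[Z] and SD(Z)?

E[Z] = -18.6, SD(Z) = 6.9

From M = 3.55Z + 10: E[M] = a·E[Z] + b, so E[Z] = (E[M] − b)/a = (-56.03 − 10)/3.55 = -18.6.
SD(M) = |a|·SD(Z), so SD(Z) = 24.495/|3.55| = 6.9.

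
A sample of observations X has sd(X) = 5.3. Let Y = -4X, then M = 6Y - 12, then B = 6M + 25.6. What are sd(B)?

sd(B) = 763.2

sd(Y) = |-4|·5.3 = 21.2.
sd(M) = |6|·21.2 = 127.2.
sd(B) = |6|·127.2 = 763.2.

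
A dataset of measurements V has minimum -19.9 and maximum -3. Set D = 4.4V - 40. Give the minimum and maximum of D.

min(D) = -127.56, max(D) = -53.2

a = 4.4 > 0, so min(D) = a·min(V)+b = 4.4·(-19.9) + (-40) = -127.56 and max(D) = 4.4·(-3) + (-40) = -53.2.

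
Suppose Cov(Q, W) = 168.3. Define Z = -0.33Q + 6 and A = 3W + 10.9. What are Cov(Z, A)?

Cov(Z, A) = -166.617

Cov(Z, A) = a·c·Cov(Q, W) = (-0.33)·3·168.3 = -166.617. Additive constants drop out.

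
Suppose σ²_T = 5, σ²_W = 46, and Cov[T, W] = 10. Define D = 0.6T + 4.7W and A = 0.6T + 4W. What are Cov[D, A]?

By bilinearity, Cov[D, A] = ac·σ²_T + bd·σ²_W + (ad+bc)·Cov[T, W], with a=0.6, b=4.7, c=0.6, d=4.
ac·σ²_T = 0.6·0.6·5 = 1.8
bd·σ²_W = 4.7·4·46 = 864.8
(ad+bc)·Cov[T, W] = (5.22)·10 = 52.2
Cov[D, A] = 1.8 + 864.8 + 52.2 = 918.8.

Cov[D, A] = 918.8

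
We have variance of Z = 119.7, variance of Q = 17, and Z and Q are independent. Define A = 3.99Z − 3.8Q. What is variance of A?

variance of A = 2151.11597

variance of A = a²·variance of Z + b²·variance of Q + 2ab·Cov[Z, Q] with a = 3.99, b = -3.8.
Independence gives Cov[Z, Q] = 0.
= 3.99²·119.7 + (-3.8)²·17 + 2·3.99·(-3.8)·0
= 1905.63597 + 245.48 + 0 = 2151.11597.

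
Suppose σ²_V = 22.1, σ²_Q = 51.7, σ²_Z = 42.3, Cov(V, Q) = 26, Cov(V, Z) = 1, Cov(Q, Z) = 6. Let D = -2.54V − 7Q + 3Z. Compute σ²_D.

σ²_D = a²·σ²_V + b²·σ²_Q + c²·σ²_Z + 2ab·Cov(V, Q) + 2ac·Cov(V, Z) + 2bc·Cov(Q, Z), with a = -2.54, b = -7, c = 3.
= 142.58036 + 2533.3 + 380.7 + 924.56 + (-15.24) + (-252)
= 3713.90036.

σ²_D = 3713.90036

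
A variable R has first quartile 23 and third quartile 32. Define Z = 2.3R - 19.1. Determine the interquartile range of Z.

IQR(Z) = 20.7

IQR of R = Q3 − Q1 = 32 − 23 = 9.
Under Z = aR + b, IQR(Z) = |a|·IQR(R) = |2.3|·9 = 20.7 (shifts cancel; spread scales by |a|).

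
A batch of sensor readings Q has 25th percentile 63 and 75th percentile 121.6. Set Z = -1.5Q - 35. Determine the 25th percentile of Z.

Since a = -1.5 < 0 the transformation is decreasing, reversing order: the 25th percentile of Z corresponds to the 75th percentile of Q.
So P_{25}(Z) = a·P_{75}(Q) + b = (-1.5)·121.6 + (-35) = -217.4.

25th percentile of Z = -217.4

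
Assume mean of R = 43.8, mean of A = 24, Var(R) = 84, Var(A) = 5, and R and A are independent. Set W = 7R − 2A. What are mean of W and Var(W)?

mean of W = 7·mean of R + (-2)·mean of A = 7·43.8 + (-2)·24 = 258.6.
Var(W) = a²·Var(R) + b²·Var(A) + 2ab·Cov(R, A) with a = 7, b = -2.
Independence gives Cov(R, A) = 0.
= 7²·84 + (-2)²·5 + 2·7·(-2)·0
= 4116 + 20 + 0 = 4136.

mean of W = 258.6, Var(W) = 4136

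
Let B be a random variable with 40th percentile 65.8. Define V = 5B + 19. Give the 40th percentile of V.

40th percentile of V = 348

Since a = 5 > 0 the transformation is increasing, so the 40th percentile of V = a·(P_{40} of B) + b = 5·65.8 + 19 = 348.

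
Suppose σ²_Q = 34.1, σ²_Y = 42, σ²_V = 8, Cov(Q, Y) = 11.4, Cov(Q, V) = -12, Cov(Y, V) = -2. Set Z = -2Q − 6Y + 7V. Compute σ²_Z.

σ²_Z = a²·σ²_Q + b²·σ²_Y + c²·σ²_V + 2ab·Cov(Q, Y) + 2ac·Cov(Q, V) + 2bc·Cov(Y, V), with a = -2, b = -6, c = 7.
= 136.4 + 1512 + 392 + 273.6 + 336 + 168
= 2818.

σ²_Z = 2818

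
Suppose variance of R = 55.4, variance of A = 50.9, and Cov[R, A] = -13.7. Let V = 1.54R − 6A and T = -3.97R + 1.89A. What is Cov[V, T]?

Cov[V, T] = -1282.11974

By bilinearity, Cov[V, T] = ac·variance of R + bd·variance of A + (ad+bc)·Cov[R, A], with a=1.54, b=-6, c=-3.97, d=1.89.
ac·variance of R = 1.54·(-3.97)·55.4 = -338.70452
bd·variance of A = (-6)·1.89·50.9 = -577.206
(ad+bc)·Cov[R, A] = (26.7306)·(-13.7) = -366.20922
Cov[V, T] = -338.70452 + (-577.206) + (-366.20922) = -1282.11974.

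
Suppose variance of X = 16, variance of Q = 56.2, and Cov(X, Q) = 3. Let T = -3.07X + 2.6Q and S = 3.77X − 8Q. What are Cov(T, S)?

By bilinearity, Cov(T, S) = ac·variance of X + bd·variance of Q + (ad+bc)·Cov(X, Q), with a=-3.07, b=2.6, c=3.77, d=-8.
ac·variance of X = (-3.07)·3.77·16 = -185.1824
bd·variance of Q = 2.6·(-8)·56.2 = -1168.96
(ad+bc)·Cov(X, Q) = (34.362)·3 = 103.086
Cov(T, S) = -185.1824 + (-1168.96) + 103.086 = -1251.0564.

Cov(T, S) = -1251.0564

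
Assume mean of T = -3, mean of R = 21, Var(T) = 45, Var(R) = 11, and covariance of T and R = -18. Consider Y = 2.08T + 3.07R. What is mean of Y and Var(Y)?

mean of Y = 58.23, Var(Y) = 68.4803

mean of Y = 2.08·mean of T + 3.07·mean of R = 2.08·(-3) + 3.07·21 = 58.23.
Var(Y) = a²·Var(T) + b²·Var(R) + 2ab·covariance of T and R with a = 2.08, b = 3.07.
= 2.08²·45 + 3.07²·11 + 2·2.08·3.07·(-18)
= 194.688 + 103.6739 + (-229.8816) = 68.4803.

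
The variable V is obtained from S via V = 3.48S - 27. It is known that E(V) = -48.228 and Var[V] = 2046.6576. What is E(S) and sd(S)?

E(S) = -6.1, sd(S) = 13

From V = 3.48S - 27: E(V) = a·E(S) + b, so E(S) = (E(V) − b)/a = (-48.228 − (-27))/3.48 = -6.1.
sd(V) = √2046.6576 = 45.24.
sd(V) = |a|·sd(S), so sd(S) = 45.24/|3.48| = 13.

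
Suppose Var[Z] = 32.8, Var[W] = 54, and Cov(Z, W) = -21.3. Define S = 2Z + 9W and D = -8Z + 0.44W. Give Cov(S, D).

Cov(S, D) = 1203.896

By bilinearity, Cov(S, D) = ac·Var[Z] + bd·Var[W] + (ad+bc)·Cov(Z, W), with a=2, b=9, c=-8, d=0.44.
ac·Var[Z] = 2·(-8)·32.8 = -524.8
bd·Var[W] = 9·0.44·54 = 213.84
(ad+bc)·Cov(Z, W) = (-71.12)·(-21.3) = 1514.856
Cov(S, D) = -524.8 + 213.84 + 1514.856 = 1203.896.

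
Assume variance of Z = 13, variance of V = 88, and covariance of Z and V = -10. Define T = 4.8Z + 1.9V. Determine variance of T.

variance of T = a²·variance of Z + b²·variance of V + 2ab·covariance of Z and V with a = 4.8, b = 1.9.
= 4.8²·13 + 1.9²·88 + 2·4.8·1.9·(-10)
= 299.52 + 317.68 + (-182.4) = 434.8.

variance of T = 434.8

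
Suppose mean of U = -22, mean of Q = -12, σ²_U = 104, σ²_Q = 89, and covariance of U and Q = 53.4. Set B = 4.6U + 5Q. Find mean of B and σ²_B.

mean of B = -161.2, σ²_B = 6882.04

mean of B = 4.6·mean of U + 5·mean of Q = 4.6·(-22) + 5·(-12) = -161.2.
σ²_B = a²·σ²_U + b²·σ²_Q + 2ab·covariance of U and Q with a = 4.6, b = 5.
= 4.6²·104 + 5²·89 + 2·4.6·5·53.4
= 2200.64 + 2225 + 2456.4 = 6882.04.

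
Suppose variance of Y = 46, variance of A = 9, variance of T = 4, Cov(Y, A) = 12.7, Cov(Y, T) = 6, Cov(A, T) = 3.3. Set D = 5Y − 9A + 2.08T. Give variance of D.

variance of D = a²·variance of Y + b²·variance of A + c²·variance of T + 2ab·Cov(Y, A) + 2ac·Cov(Y, T) + 2bc·Cov(A, T), with a = 5, b = -9, c = 2.08.
= 1150 + 729 + 17.3056 + (-1143) + 124.8 + (-123.552)
= 754.5536.

variance of D = 754.5536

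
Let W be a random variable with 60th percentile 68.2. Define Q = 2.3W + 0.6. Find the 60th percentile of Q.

60th percentile of Q = 157.46

Since a = 2.3 > 0 the transformation is increasing, so the 60th percentile of Q = a·(P_{60} of W) + b = 2.3·68.2 + 0.6 = 157.46.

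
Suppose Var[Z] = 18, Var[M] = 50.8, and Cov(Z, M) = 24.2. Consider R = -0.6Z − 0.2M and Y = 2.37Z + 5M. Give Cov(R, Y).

Cov(R, Y) = -160.4668

By bilinearity, Cov(R, Y) = ac·Var[Z] + bd·Var[M] + (ad+bc)·Cov(Z, M), with a=-0.6, b=-0.2, c=2.37, d=5.
ac·Var[Z] = (-0.6)·2.37·18 = -25.596
bd·Var[M] = (-0.2)·5·50.8 = -50.8
(ad+bc)·Cov(Z, M) = (-3.474)·24.2 = -84.0708
Cov(R, Y) = -25.596 + (-50.8) + (-84.0708) = -160.4668.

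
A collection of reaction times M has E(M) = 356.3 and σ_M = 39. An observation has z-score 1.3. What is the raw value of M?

M = E(M) + z·σ_M = 356.3 + 1.3·39 = 407.

M = 407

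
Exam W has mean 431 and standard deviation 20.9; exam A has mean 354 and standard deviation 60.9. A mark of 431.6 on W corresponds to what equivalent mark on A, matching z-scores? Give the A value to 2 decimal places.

A = 355.75

z = (431.6 − 431)/20.9 ≈ 0.0287.
A = 354 + z·60.9 = 354 + (431.6 − 431)·60.9/20.9 ≈ 355.75.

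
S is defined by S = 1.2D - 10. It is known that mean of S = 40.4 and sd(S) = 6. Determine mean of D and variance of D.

mean of D = 42, variance of D = 25

From S = 1.2D - 10: mean of S = a·mean of D + b, so mean of D = (mean of S − b)/a = (40.4 − (-10))/1.2 = 42.
variance of S = 6² = 36.
variance of S = a²·variance of D, so variance of D = 36/1.2² = 25.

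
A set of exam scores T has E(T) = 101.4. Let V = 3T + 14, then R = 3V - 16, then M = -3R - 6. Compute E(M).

E(M) = -2821.8

E(V) = 3·101.4 + 14 = 318.2.
E(R) = 3·318.2 + (-16) = 938.6.
E(M) = (-3)·938.6 + (-6) = -2821.8.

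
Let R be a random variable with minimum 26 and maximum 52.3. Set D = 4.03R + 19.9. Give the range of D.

Range of R = 52.3 − 26 = 26.3.
Range(D) = |a|·Range(R) = |4.03|·26.3 = 105.989.

Range(D) = 105.989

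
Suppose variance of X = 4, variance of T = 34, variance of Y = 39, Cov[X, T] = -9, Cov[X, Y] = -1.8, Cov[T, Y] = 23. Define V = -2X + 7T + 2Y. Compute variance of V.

variance of V = 2748.4

variance of V = a²·variance of X + b²·variance of T + c²·variance of Y + 2ab·Cov[X, T] + 2ac·Cov[X, Y] + 2bc·Cov[T, Y], with a = -2, b = 7, c = 2.
= 16 + 1666 + 156 + 252 + 14.4 + 644
= 2748.4.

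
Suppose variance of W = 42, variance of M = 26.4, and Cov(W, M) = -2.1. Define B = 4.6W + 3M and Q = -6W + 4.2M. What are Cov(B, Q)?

By bilinearity, Cov(B, Q) = ac·variance of W + bd·variance of M + (ad+bc)·Cov(W, M), with a=4.6, b=3, c=-6, d=4.2.
ac·variance of W = 4.6·(-6)·42 = -1159.2
bd·variance of M = 3·4.2·26.4 = 332.64
(ad+bc)·Cov(W, M) = (1.32)·(-2.1) = -2.772
Cov(B, Q) = -1159.2 + 332.64 + (-2.772) = -829.332.

Cov(B, Q) = -829.332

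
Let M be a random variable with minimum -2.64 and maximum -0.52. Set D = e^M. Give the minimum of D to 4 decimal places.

e^M is increasing on this domain, so min(D) comes from min(M) = -2.64: min(D) = exp(-2.64) ≈ 0.0714.

min(D) = 0.0714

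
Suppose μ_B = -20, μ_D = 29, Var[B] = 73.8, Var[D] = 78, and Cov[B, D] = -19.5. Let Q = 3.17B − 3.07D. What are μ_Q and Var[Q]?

μ_Q = 3.17·μ_B + (-3.07)·μ_D = 3.17·(-20) + (-3.07)·29 = -152.43.
Var[Q] = a²·Var[B] + b²·Var[D] + 2ab·Cov[B, D] with a = 3.17, b = -3.07.
= 3.17²·73.8 + (-3.07)²·78 + 2·3.17·(-3.07)·(-19.5)
= 741.60882 + 735.1422 + 379.5441 = 1856.29512.

μ_Q = -152.43, Var[Q] = 1856.29512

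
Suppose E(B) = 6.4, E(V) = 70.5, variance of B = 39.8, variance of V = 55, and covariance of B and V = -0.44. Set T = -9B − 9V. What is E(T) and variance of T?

E(T) = -692.1, variance of T = 7607.52

E(T) = (-9)·E(B) + (-9)·E(V) = (-9)·6.4 + (-9)·70.5 = -692.1.
variance of T = a²·variance of B + b²·variance of V + 2ab·covariance of B and V with a = -9, b = -9.
= (-9)²·39.8 + (-9)²·55 + 2·(-9)·(-9)·(-0.44)
= 3223.8 + 4455 + (-71.28) = 7607.52.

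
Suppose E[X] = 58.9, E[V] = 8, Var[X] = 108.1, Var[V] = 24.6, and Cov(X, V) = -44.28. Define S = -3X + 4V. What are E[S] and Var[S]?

E[S] = (-3)·E[X] + 4·E[V] = (-3)·58.9 + 4·8 = -144.7.
Var[S] = a²·Var[X] + b²·Var[V] + 2ab·Cov(X, V) with a = -3, b = 4.
= (-3)²·108.1 + 4²·24.6 + 2·(-3)·4·(-44.28)
= 972.9 + 393.6 + 1062.72 = 2429.22.

E[S] = -144.7, Var[S] = 2429.22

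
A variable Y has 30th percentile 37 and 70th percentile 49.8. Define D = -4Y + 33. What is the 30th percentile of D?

30th percentile of D = -166.2

Since a = -4 < 0 the transformation is decreasing, reversing order: the 30th percentile of D corresponds to the 70th percentile of Y.
So P_{30}(D) = a·P_{70}(Y) + b = (-4)·49.8 + 33 = -166.2.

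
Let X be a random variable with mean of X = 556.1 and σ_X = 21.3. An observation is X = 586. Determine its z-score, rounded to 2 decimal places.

z = (X − mean of X) / σ_X = (586 − 556.1) / 21.3 ≈ 1.40.

z = 1.40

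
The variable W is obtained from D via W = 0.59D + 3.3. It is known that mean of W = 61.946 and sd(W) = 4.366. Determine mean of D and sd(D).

mean of D = 99.4, sd(D) = 7.4

From W = 0.59D + 3.3: mean of W = a·mean of D + b, so mean of D = (mean of W − b)/a = (61.946 − 3.3)/0.59 = 99.4.
sd(W) = |a|·sd(D), so sd(D) = 4.366/|0.59| = 7.4.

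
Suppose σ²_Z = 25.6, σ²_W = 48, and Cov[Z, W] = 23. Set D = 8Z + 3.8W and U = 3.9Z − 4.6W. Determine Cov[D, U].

By bilinearity, Cov[D, U] = ac·σ²_Z + bd·σ²_W + (ad+bc)·Cov[Z, W], with a=8, b=3.8, c=3.9, d=-4.6.
ac·σ²_Z = 8·3.9·25.6 = 798.72
bd·σ²_W = 3.8·(-4.6)·48 = -839.04
(ad+bc)·Cov[Z, W] = (-21.98)·23 = -505.54
Cov[D, U] = 798.72 + (-839.04) + (-505.54) = -545.86.

Cov[D, U] = -545.86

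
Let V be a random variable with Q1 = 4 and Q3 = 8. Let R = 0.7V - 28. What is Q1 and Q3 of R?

Q1(R) = -25.2, Q3(R) = -22.4

a = 0.7 > 0: Q1(R) = a·Q1(V)+b = -25.2, Q3(R) = a·Q3(V)+b = -22.4.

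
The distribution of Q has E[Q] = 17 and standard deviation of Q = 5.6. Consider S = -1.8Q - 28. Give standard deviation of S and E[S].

S = -1.8Q - 28 is linear with a = -1.8, b = -28.
standard deviation of S = |a|·standard deviation of Q = |-1.8|·5.6 = 10.08.
E[S] = a·E[Q] + b = (-1.8)·17 + (-28) = -58.6.

standard deviation of S = 10.08, E[S] = -58.6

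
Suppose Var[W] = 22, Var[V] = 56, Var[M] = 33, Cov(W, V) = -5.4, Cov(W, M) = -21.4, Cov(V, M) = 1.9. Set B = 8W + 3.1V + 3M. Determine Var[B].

Var[B] = 983.46

Var[B] = a²·Var[W] + b²·Var[V] + c²·Var[M] + 2ab·Cov(W, V) + 2ac·Cov(W, M) + 2bc·Cov(V, M), with a = 8, b = 3.1, c = 3.
= 1408 + 538.16 + 297 + (-267.84) + (-1027.2) + 35.34
= 983.46.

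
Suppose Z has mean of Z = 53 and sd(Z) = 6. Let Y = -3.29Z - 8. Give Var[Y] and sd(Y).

Y = -3.29Z - 8 is linear with a = -3.29, b = -8.
Var[Z] = 6² = 36.
Var[Y] = a²·Var[Z] = (-3.29)²·36 = 389.6676 (the additive constant -8 does not affect variance).
sd(Y) = |a|·sd(Z) = |-3.29|·6 = 19.74.

Var[Y] = 389.6676, sd(Y) = 19.74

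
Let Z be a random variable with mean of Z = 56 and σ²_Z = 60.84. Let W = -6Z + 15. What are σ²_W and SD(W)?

σ²_W = 2190.24, SD(W) = 46.8

W = -6Z + 15 is linear with a = -6, b = 15.
σ²_W = a²·σ²_Z = (-6)²·60.84 = 2190.24 (the additive constant 15 does not affect variance).
SD(Z) = √60.84 = 7.8.
SD(W) = |a|·SD(Z) = |-6|·7.8 = 46.8.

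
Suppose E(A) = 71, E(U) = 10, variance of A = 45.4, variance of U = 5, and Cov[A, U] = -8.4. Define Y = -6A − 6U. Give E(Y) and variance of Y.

E(Y) = -486, variance of Y = 1209.6

E(Y) = (-6)·E(A) + (-6)·E(U) = (-6)·71 + (-6)·10 = -486.
variance of Y = a²·variance of A + b²·variance of U + 2ab·Cov[A, U] with a = -6, b = -6.
= (-6)²·45.4 + (-6)²·5 + 2·(-6)·(-6)·(-8.4)
= 1634.4 + 180 + (-604.8) = 1209.6.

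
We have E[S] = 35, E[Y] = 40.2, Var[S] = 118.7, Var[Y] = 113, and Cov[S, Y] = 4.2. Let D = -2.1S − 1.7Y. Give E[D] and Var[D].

E[D] = (-2.1)·E[S] + (-1.7)·E[Y] = (-2.1)·35 + (-1.7)·40.2 = -141.84.
Var[D] = a²·Var[S] + b²·Var[Y] + 2ab·Cov[S, Y] with a = -2.1, b = -1.7.
= (-2.1)²·118.7 + (-1.7)²·113 + 2·(-2.1)·(-1.7)·4.2
= 523.467 + 326.57 + 29.988 = 880.025.

E[D] = -141.84, Var[D] = 880.025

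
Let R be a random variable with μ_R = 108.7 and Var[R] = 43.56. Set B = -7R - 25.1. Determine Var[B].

Var[B] = 2134.44

B = -7R - 25.1 is linear with a = -7, b = -25.1.
Var[B] = a²·Var[R] = (-7)²·43.56 = 2134.44 (the additive constant -25.1 does not affect variance).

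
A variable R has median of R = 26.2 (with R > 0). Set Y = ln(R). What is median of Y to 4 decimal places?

ln(R) is monotone on this domain, so median of Y = ln(26.2) ≈ 3.2658.

median of Y = 3.2658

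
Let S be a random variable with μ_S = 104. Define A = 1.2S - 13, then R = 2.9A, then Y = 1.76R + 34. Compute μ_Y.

μ_Y = 604.6272

μ_A = 1.2·104 + (-13) = 111.8.
μ_R = 2.9·111.8 = 324.22.
μ_Y = 1.76·324.22 + 34 = 604.6272.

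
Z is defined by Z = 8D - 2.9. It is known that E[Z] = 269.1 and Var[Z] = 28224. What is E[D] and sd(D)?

E[D] = 34, sd(D) = 21

From Z = 8D - 2.9: E[Z] = a·E[D] + b, so E[D] = (E[Z] − b)/a = (269.1 − (-2.9))/8 = 34.
sd(Z) = √28224 = 168.
sd(Z) = |a|·sd(D), so sd(D) = 168/|8| = 21.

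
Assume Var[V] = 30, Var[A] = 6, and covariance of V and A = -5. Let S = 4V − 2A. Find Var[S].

Var[S] = a²·Var[V] + b²·Var[A] + 2ab·covariance of V and A with a = 4, b = -2.
= 4²·30 + (-2)²·6 + 2·4·(-2)·(-5)
= 480 + 24 + 80 = 584.

Var[S] = 584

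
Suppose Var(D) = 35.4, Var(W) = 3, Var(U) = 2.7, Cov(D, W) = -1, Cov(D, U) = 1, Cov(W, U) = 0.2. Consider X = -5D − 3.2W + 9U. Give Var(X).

Var(X) = a²·Var(D) + b²·Var(W) + c²·Var(U) + 2ab·Cov(D, W) + 2ac·Cov(D, U) + 2bc·Cov(W, U), with a = -5, b = -3.2, c = 9.
= 885 + 30.72 + 218.7 + (-32) + (-90) + (-11.52)
= 1000.9.

Var(X) = 1000.9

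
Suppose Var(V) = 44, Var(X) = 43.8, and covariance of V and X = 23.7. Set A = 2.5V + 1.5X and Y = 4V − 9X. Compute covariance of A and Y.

covariance of A and Y = -542.35

By bilinearity, covariance of A and Y = ac·Var(V) + bd·Var(X) + (ad+bc)·covariance of V and X, with a=2.5, b=1.5, c=4, d=-9.
ac·Var(V) = 2.5·4·44 = 440
bd·Var(X) = 1.5·(-9)·43.8 = -591.3
(ad+bc)·covariance of V and X = (-16.5)·23.7 = -391.05
covariance of A and Y = 440 + (-591.3) + (-391.05) = -542.35.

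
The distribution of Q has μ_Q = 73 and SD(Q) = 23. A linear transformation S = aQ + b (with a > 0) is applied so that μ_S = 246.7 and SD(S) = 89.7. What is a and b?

SD(S) = a·SD(Q) (a > 0), so a = 89.7/23 = 3.9.
μ_S = a·μ_Q + b, so b = 246.7 − 3.9·73 = -38.

a = 3.9, b = -38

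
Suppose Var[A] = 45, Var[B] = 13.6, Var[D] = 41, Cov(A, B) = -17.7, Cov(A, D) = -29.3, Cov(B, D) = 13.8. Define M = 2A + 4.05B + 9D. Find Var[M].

Var[M] = a²·Var[A] + b²·Var[B] + c²·Var[D] + 2ab·Cov(A, B) + 2ac·Cov(A, D) + 2bc·Cov(B, D), with a = 2, b = 4.05, c = 9.
= 180 + 223.074 + 3321 + (-286.74) + (-1054.8) + 1006.02
= 3388.554.

Var[M] = 3388.554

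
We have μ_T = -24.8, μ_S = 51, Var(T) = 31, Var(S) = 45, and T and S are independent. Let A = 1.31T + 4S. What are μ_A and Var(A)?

μ_A = 171.512, Var(A) = 773.1991

μ_A = 1.31·μ_T + 4·μ_S = 1.31·(-24.8) + 4·51 = 171.512.
Var(A) = a²·Var(T) + b²·Var(S) + 2ab·covariance of T and S with a = 1.31, b = 4.
Independence gives covariance of T and S = 0.
= 1.31²·31 + 4²·45 + 2·1.31·4·0
= 53.1991 + 720 + 0 = 773.1991.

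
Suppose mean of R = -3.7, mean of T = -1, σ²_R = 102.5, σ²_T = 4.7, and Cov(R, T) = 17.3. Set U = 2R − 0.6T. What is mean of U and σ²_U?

mean of U = 2·mean of R + (-0.6)·mean of T = 2·(-3.7) + (-0.6)·(-1) = -6.8.
σ²_U = a²·σ²_R + b²·σ²_T + 2ab·Cov(R, T) with a = 2, b = -0.6.
= 2²·102.5 + (-0.6)²·4.7 + 2·2·(-0.6)·17.3
= 410 + 1.692 + (-41.52) = 370.172.

mean of U = -6.8, σ²_U = 370.172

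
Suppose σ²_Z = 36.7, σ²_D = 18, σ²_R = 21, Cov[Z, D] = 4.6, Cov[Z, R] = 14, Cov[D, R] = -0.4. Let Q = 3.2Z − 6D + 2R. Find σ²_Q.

σ²_Q = a²·σ²_Z + b²·σ²_D + c²·σ²_R + 2ab·Cov[Z, D] + 2ac·Cov[Z, R] + 2bc·Cov[D, R], with a = 3.2, b = -6, c = 2.
= 375.808 + 648 + 84 + (-176.64) + 179.2 + 9.6
= 1119.968.

σ²_Q = 1119.968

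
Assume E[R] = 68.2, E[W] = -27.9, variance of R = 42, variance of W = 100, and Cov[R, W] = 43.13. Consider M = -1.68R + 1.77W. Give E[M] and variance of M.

E[M] = -163.959, variance of M = 175.328064

E[M] = (-1.68)·E[R] + 1.77·E[W] = (-1.68)·68.2 + 1.77·(-27.9) = -163.959.
variance of M = a²·variance of R + b²·variance of W + 2ab·Cov[R, W] with a = -1.68, b = 1.77.
= (-1.68)²·42 + 1.77²·100 + 2·(-1.68)·1.77·43.13
= 118.5408 + 313.29 + (-256.502736) = 175.328064.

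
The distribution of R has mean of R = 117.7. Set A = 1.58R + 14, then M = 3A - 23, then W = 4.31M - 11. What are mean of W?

mean of W = 2475.43038

mean of A = 1.58·117.7 + 14 = 199.966.
mean of M = 3·199.966 + (-23) = 576.898.
mean of W = 4.31·576.898 + (-11) = 2475.43038.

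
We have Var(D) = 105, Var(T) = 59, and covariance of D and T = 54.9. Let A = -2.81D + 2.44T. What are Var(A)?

Var(A) = a²·Var(D) + b²·Var(T) + 2ab·covariance of D and T with a = -2.81, b = 2.44.
= (-2.81)²·105 + 2.44²·59 + 2·(-2.81)·2.44·54.9
= 829.0905 + 351.2624 + (-752.83272) = 427.52018.

Var(A) = 427.52018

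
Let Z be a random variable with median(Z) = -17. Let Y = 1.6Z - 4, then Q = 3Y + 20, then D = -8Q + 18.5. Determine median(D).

median(Y) = 1.6·(-17) + (-4) = -31.2.
median(Q) = 3·(-31.2) + 20 = -73.6.
median(D) = (-8)·(-73.6) + 18.5 = 607.3.

median(D) = 607.3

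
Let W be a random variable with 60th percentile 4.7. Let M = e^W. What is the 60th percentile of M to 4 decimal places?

60th percentile of M = 109.9472

e^W is increasing, so P_{60}(M) = g(P_{60}(W)) ≈ 109.9472.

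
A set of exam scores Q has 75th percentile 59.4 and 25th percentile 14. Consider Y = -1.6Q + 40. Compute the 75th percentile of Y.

Since a = -1.6 < 0 the transformation is decreasing, reversing order: the 75th percentile of Y corresponds to the 25th percentile of Q.
So P_{75}(Y) = a·P_{25}(Q) + b = (-1.6)·14 + 40 = 17.6.

75th percentile of Y = 17.6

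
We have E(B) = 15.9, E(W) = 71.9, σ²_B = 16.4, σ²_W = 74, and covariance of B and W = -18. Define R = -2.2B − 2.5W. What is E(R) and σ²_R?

E(R) = (-2.2)·E(B) + (-2.5)·E(W) = (-2.2)·15.9 + (-2.5)·71.9 = -214.73.
σ²_R = a²·σ²_B + b²·σ²_W + 2ab·covariance of B and W with a = -2.2, b = -2.5.
= (-2.2)²·16.4 + (-2.5)²·74 + 2·(-2.2)·(-2.5)·(-18)
= 79.376 + 462.5 + (-198) = 343.876.

E(R) = -214.73, σ²_R = 343.876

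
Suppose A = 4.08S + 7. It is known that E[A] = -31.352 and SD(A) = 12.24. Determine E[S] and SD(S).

From A = 4.08S + 7: E[A] = a·E[S] + b, so E[S] = (E[A] − b)/a = (-31.352 − 7)/4.08 = -9.4.
SD(A) = |a|·SD(S), so SD(S) = 12.24/|4.08| = 3.

E[S] = -9.4, SD(S) = 3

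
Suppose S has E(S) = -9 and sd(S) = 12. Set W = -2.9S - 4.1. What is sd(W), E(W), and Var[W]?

sd(W) = 34.8, E(W) = 22, Var[W] = 1211.04

W = -2.9S - 4.1 is linear with a = -2.9, b = -4.1.
sd(W) = |a|·sd(S) = |-2.9|·12 = 34.8.
E(W) = a·E(S) + b = (-2.9)·(-9) + (-4.1) = 22.
Var[S] = 12² = 144.
Var[W] = a²·Var[S] = (-2.9)²·144 = 1211.04 (the additive constant -4.1 does not affect variance).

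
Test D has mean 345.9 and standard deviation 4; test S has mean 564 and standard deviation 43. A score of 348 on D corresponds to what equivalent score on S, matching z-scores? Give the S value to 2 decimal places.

S = 586.58

z = (348 − 345.9)/4 = 0.525.
S = 564 + z·43 = 564 + (348 − 345.9)·43/4 ≈ 586.58.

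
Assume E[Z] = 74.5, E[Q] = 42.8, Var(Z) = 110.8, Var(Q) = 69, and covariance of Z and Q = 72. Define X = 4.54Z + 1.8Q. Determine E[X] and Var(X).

E[X] = 4.54·E[Z] + 1.8·E[Q] = 4.54·74.5 + 1.8·42.8 = 415.27.
Var(X) = a²·Var(Z) + b²·Var(Q) + 2ab·covariance of Z and Q with a = 4.54, b = 1.8.
= 4.54²·110.8 + 1.8²·69 + 2·4.54·1.8·72
= 2283.76528 + 223.56 + 1176.768 = 3684.09328.

E[X] = 415.27, Var(X) = 3684.09328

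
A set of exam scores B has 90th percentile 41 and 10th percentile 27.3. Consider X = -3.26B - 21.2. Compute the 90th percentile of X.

90th percentile of X = -110.198

Since a = -3.26 < 0 the transformation is decreasing, reversing order: the 90th percentile of X corresponds to the 10th percentile of B.
So P_{90}(X) = a·P_{10}(B) + b = (-3.26)·27.3 + (-21.2) = -110.198.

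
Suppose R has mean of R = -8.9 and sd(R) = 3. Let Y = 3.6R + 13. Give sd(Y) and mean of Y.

Y = 3.6R + 13 is linear with a = 3.6, b = 13.
sd(Y) = |a|·sd(R) = |3.6|·3 = 10.8.
mean of Y = a·mean of R + b = 3.6·(-8.9) + 13 = -19.04.

sd(Y) = 10.8, mean of Y = -19.04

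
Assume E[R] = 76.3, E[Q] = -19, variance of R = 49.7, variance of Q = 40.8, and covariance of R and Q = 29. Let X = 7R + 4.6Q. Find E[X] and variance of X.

E[X] = 7·E[R] + 4.6·E[Q] = 7·76.3 + 4.6·(-19) = 446.7.
variance of X = a²·variance of R + b²·variance of Q + 2ab·covariance of R and Q with a = 7, b = 4.6.
= 7²·49.7 + 4.6²·40.8 + 2·7·4.6·29
= 2435.3 + 863.328 + 1867.6 = 5166.228.

E[X] = 446.7, variance of X = 5166.228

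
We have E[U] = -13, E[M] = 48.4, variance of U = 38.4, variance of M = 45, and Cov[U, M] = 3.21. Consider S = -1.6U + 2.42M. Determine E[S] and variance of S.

E[S] = (-1.6)·E[U] + 2.42·E[M] = (-1.6)·(-13) + 2.42·48.4 = 137.928.
variance of S = a²·variance of U + b²·variance of M + 2ab·Cov[U, M] with a = -1.6, b = 2.42.
= (-1.6)²·38.4 + 2.42²·45 + 2·(-1.6)·2.42·3.21
= 98.304 + 263.538 + (-24.85824) = 336.98376.

E[S] = 137.928, variance of S = 336.98376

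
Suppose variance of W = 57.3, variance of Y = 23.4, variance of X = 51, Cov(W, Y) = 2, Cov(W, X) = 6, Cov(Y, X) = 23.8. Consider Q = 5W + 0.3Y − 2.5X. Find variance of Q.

variance of Q = a²·variance of W + b²·variance of Y + c²·variance of X + 2ab·Cov(W, Y) + 2ac·Cov(W, X) + 2bc·Cov(Y, X), with a = 5, b = 0.3, c = -2.5.
= 1432.5 + 2.106 + 318.75 + 6 + (-150) + (-35.7)
= 1573.656.

variance of Q = 1573.656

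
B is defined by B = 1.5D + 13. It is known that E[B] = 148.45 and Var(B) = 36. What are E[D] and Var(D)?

From B = 1.5D + 13: E[B] = a·E[D] + b, so E[D] = (E[B] − b)/a = (148.45 − 13)/1.5 = 90.3.
Var(B) = a²·Var(D), so Var(D) = 36/1.5² = 16.

E[D] = 90.3, Var(D) = 16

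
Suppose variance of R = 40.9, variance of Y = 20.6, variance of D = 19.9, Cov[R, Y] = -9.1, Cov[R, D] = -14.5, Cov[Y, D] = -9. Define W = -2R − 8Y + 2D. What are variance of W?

variance of W = a²·variance of R + b²·variance of Y + c²·variance of D + 2ab·Cov[R, Y] + 2ac·Cov[R, D] + 2bc·Cov[Y, D], with a = -2, b = -8, c = 2.
= 163.6 + 1318.4 + 79.6 + (-291.2) + 116 + 288
= 1674.4.

variance of W = 1674.4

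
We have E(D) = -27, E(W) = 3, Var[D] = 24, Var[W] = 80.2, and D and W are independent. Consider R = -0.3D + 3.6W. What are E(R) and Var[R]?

E(R) = 18.9, Var[R] = 1041.552

E(R) = (-0.3)·E(D) + 3.6·E(W) = (-0.3)·(-27) + 3.6·3 = 18.9.
Var[R] = a²·Var[D] + b²·Var[W] + 2ab·Cov[D, W] with a = -0.3, b = 3.6.
Independence gives Cov[D, W] = 0.
= (-0.3)²·24 + 3.6²·80.2 + 2·(-0.3)·3.6·0
= 2.16 + 1039.392 + 0 = 1041.552.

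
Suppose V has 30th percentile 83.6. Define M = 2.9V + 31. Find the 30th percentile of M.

Since a = 2.9 > 0 the transformation is increasing, so the 30th percentile of M = a·(P_{30} of V) + b = 2.9·83.6 + 31 = 273.44.

30th percentile of M = 273.44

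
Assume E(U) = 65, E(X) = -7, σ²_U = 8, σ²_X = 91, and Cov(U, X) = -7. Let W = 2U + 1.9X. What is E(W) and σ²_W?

E(W) = 116.7, σ²_W = 307.31

E(W) = 2·E(U) + 1.9·E(X) = 2·65 + 1.9·(-7) = 116.7.
σ²_W = a²·σ²_U + b²·σ²_X + 2ab·Cov(U, X) with a = 2, b = 1.9.
= 2²·8 + 1.9²·91 + 2·2·1.9·(-7)
= 32 + 328.51 + (-53.2) = 307.31.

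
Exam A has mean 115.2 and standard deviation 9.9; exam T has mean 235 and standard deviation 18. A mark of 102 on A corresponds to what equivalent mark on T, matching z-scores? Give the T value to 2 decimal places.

z = (102 − 115.2)/9.9 ≈ -1.3333.
T = 235 + z·18 = 235 + (102 − 115.2)·18/9.9 = 211.00.

T = 211.00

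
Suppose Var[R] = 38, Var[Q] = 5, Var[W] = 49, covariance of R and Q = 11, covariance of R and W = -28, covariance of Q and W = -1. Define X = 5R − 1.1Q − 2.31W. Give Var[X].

Var[X] = 1738.2369

Var[X] = a²·Var[R] + b²·Var[Q] + c²·Var[W] + 2ab·covariance of R and Q + 2ac·covariance of R and W + 2bc·covariance of Q and W, with a = 5, b = -1.1, c = -2.31.
= 950 + 6.05 + 261.4689 + (-121) + 646.8 + (-5.082)
= 1738.2369.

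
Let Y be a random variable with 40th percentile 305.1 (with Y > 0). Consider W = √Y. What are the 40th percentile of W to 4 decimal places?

40th percentile of W = 17.4671

√Y is increasing, so P_{40}(W) = g(P_{40}(Y)) ≈ 17.4671.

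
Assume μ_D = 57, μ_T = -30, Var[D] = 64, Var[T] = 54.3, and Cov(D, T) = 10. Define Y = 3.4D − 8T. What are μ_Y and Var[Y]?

μ_Y = 433.8, Var[Y] = 3671.04

μ_Y = 3.4·μ_D + (-8)·μ_T = 3.4·57 + (-8)·(-30) = 433.8.
Var[Y] = a²·Var[D] + b²·Var[T] + 2ab·Cov(D, T) with a = 3.4, b = -8.
= 3.4²·64 + (-8)²·54.3 + 2·3.4·(-8)·10
= 739.84 + 3475.2 + (-544) = 3671.04.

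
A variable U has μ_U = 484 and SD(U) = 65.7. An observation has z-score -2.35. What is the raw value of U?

U = 329.605

U = μ_U + z·SD(U) = 484 + (-2.35)·65.7 = 329.605.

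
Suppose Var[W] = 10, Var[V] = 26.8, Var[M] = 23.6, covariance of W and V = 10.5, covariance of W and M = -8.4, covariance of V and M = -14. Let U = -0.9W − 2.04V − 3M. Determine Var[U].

Var[U] = a²·Var[W] + b²·Var[V] + c²·Var[M] + 2ab·covariance of W and V + 2ac·covariance of W and M + 2bc·covariance of V and M, with a = -0.9, b = -2.04, c = -3.
= 8.1 + 111.53088 + 212.4 + 38.556 + (-45.36) + (-171.36)
= 153.86688.

Var[U] = 153.86688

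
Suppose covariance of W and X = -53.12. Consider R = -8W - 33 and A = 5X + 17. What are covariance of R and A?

covariance of R and A = a·c·covariance of W and X = (-8)·5·(-53.12) = 2124.8. Additive constants drop out.

covariance of R and A = 2124.8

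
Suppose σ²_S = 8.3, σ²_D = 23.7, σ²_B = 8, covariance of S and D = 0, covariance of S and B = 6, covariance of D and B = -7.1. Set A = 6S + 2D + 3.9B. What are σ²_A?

σ²_A = a²·σ²_S + b²·σ²_D + c²·σ²_B + 2ab·covariance of S and D + 2ac·covariance of S and B + 2bc·covariance of D and B, with a = 6, b = 2, c = 3.9.
= 298.8 + 94.8 + 121.68 + 0 + 280.8 + (-110.76)
= 685.32.

σ²_A = 685.32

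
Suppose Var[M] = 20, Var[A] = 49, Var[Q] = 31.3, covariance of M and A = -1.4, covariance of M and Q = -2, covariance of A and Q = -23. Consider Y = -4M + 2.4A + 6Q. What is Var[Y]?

Var[Y] = a²·Var[M] + b²·Var[A] + c²·Var[Q] + 2ab·covariance of M and A + 2ac·covariance of M and Q + 2bc·covariance of A and Q, with a = -4, b = 2.4, c = 6.
= 320 + 282.24 + 1126.8 + 26.88 + 96 + (-662.4)
= 1189.52.

Var[Y] = 1189.52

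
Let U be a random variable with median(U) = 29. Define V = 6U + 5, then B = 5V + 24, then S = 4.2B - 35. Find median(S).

median(V) = 6·29 + 5 = 179.
median(B) = 5·179 + 24 = 919.
median(S) = 4.2·919 + (-35) = 3824.8.

median(S) = 3824.8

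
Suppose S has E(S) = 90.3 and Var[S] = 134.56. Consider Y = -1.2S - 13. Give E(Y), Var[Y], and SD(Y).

E(Y) = -121.36, Var[Y] = 193.7664, SD(Y) = 13.92

Y = -1.2S - 13 is linear with a = -1.2, b = -13.
E(Y) = a·E(S) + b = (-1.2)·90.3 + (-13) = -121.36.
Var[Y] = a²·Var[S] = (-1.2)²·134.56 = 193.7664 (the additive constant -13 does not affect variance).
SD(S) = √134.56 = 11.6.
SD(Y) = |a|·SD(S) = |-1.2|·11.6 = 13.92.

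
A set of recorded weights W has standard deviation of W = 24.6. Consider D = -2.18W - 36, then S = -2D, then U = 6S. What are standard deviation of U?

standard deviation of U = 643.536

standard deviation of D = |-2.18|·24.6 = 53.628.
standard deviation of S = |-2|·53.628 = 107.256.
standard deviation of U = |6|·107.256 = 643.536.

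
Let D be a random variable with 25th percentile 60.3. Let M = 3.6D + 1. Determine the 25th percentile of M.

25th percentile of M = 218.08

Since a = 3.6 > 0 the transformation is increasing, so the 25th percentile of M = a·(P_{25} of D) + b = 3.6·60.3 + 1 = 218.08.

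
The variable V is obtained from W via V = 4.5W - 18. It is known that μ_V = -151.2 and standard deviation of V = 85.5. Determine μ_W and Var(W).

μ_W = -29.6, Var(W) = 361

From V = 4.5W - 18: μ_V = a·μ_W + b, so μ_W = (μ_V − b)/a = (-151.2 − (-18))/4.5 = -29.6.
Var(V) = 85.5² = 7310.25.
Var(V) = a²·Var(W), so Var(W) = 7310.25/4.5² = 361.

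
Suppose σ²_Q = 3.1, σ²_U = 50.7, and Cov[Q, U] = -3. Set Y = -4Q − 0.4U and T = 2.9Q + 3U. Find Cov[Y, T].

By bilinearity, Cov[Y, T] = ac·σ²_Q + bd·σ²_U + (ad+bc)·Cov[Q, U], with a=-4, b=-0.4, c=2.9, d=3.
ac·σ²_Q = (-4)·2.9·3.1 = -35.96
bd·σ²_U = (-0.4)·3·50.7 = -60.84
(ad+bc)·Cov[Q, U] = (-13.16)·(-3) = 39.48
Cov[Y, T] = -35.96 + (-60.84) + 39.48 = -57.32.

Cov[Y, T] = -57.32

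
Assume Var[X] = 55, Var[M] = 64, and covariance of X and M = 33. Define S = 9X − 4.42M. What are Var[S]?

Var[S] = a²·Var[X] + b²·Var[M] + 2ab·covariance of X and M with a = 9, b = -4.42.
= 9²·55 + (-4.42)²·64 + 2·9·(-4.42)·33
= 4455 + 1250.3296 + (-2625.48) = 3079.8496.

Var[S] = 3079.8496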